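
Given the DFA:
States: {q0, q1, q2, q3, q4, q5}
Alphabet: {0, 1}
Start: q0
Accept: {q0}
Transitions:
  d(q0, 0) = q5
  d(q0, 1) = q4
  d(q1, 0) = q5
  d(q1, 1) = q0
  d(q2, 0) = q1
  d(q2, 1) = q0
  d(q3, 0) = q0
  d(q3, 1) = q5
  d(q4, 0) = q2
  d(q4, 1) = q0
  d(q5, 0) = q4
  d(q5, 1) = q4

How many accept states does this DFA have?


Accept states listed: {q0}
Counting: q0(1)

1


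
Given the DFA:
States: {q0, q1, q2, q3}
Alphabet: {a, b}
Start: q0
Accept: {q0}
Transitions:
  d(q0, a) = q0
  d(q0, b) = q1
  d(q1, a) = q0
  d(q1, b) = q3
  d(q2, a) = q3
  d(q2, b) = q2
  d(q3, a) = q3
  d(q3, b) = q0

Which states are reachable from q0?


BFS from q0:
  layer 0: {q0}
  layer 1: {q1}
  layer 2: {q3}

{q0, q1, q3}


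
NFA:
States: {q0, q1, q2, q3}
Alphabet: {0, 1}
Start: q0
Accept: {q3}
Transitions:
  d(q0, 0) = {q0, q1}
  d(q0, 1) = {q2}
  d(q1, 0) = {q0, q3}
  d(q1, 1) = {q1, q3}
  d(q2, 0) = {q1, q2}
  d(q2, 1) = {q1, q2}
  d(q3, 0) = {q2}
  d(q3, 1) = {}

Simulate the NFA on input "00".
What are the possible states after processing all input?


Start: {q0}
  --0--> {q0, q1}
  --0--> {q0, q1, q3}

{q0, q1, q3}


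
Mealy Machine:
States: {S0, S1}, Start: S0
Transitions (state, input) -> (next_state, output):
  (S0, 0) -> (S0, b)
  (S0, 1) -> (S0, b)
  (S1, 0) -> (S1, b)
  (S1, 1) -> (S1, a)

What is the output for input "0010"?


Step-by-step:
  (S0, 0) -> (S0, b)
  (S0, 0) -> (S0, b)
  (S0, 1) -> (S0, b)
  (S0, 0) -> (S0, b)

"bbbb"


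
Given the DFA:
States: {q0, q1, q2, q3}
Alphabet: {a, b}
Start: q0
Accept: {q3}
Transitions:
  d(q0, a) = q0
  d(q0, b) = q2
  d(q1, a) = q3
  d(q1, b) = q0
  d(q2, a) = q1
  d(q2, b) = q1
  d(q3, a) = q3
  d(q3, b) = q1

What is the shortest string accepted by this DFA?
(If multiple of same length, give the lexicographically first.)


BFS by string length (lex-first path to each state shown):
  len 0: q0<-""
  len 1: q0<-"a", q2<-"b"
  len 2: q0<-"aa", q1<-"ba", q2<-"ab"
  len 3: q0<-"aaa", q1<-"aba", q2<-"aab", q3<-"baa"
Found accept state at length 3.

"baa"


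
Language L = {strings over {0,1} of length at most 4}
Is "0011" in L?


length = 4

Yes, "0011" is in L


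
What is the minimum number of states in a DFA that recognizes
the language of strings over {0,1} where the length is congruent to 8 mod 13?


States track (length) mod 13.
Need 13 states: one per remainder 0..12; accept = remainder 8.

13


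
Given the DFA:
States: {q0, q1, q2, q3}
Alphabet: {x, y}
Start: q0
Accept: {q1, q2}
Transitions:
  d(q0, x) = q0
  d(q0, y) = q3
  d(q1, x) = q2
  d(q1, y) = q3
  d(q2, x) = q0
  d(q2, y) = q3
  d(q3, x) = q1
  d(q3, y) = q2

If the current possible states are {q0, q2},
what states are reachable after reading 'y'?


Apply transition on 'y' from each current state:
  d(q0, y) = q3
  d(q2, y) = q3

{q3}


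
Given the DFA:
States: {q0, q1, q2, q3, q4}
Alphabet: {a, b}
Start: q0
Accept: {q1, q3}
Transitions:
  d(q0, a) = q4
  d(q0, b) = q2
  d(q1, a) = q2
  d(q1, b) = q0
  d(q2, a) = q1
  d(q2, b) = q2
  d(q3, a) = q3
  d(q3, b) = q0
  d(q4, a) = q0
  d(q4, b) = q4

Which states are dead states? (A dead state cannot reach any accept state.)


Forward reachability from each state:
  q0 -> reaches accept state q1 (live)
  q1 -> reaches accept state q1 (live)
  q2 -> reaches accept state q1 (live)
  q3 -> reaches accept state q1 (live)
  q4 -> reaches accept state q1 (live)

None (all states can reach an accept state)


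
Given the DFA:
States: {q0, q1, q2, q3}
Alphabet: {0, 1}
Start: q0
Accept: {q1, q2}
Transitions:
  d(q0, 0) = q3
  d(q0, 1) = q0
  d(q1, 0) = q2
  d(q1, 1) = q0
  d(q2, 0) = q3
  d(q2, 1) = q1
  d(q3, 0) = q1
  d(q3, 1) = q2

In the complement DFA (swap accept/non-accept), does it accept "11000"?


Trace: q0 -> q0 -> q0 -> q3 -> q1 -> q2
Final: q2
Original accept: {q1, q2}
Complement: q2 is in original accept

No, complement rejects (original accepts)


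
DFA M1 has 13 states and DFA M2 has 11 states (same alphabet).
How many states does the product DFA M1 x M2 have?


Product construction pairs every M1 state with every M2 state.
13 * 11 = 143

143


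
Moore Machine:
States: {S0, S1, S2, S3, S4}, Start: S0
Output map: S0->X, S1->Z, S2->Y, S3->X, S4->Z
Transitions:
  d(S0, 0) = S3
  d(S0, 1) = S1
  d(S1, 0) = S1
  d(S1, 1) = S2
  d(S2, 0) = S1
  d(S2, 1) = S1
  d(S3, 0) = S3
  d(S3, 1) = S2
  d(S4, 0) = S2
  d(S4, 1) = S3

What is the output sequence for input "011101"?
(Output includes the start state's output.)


Start: S0 (output X)
  --0--> S3 (output X)
  --1--> S2 (output Y)
  --1--> S1 (output Z)
  --1--> S2 (output Y)
  --0--> S1 (output Z)
  --1--> S2 (output Y)

"XXYZYZY"


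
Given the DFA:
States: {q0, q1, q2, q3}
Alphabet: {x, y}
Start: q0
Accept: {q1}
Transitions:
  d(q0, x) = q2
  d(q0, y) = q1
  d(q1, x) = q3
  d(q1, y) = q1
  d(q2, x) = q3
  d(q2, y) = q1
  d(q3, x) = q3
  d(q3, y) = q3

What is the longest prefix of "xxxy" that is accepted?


Run the DFA, marking each prefix where the state is accepting:
  "" -> q0 [reject]
  "x" -> q2 [reject]
  "xx" -> q3 [reject]
  "xxx" -> q3 [reject]
  "xxxy" -> q3 [reject]

No prefix is accepted


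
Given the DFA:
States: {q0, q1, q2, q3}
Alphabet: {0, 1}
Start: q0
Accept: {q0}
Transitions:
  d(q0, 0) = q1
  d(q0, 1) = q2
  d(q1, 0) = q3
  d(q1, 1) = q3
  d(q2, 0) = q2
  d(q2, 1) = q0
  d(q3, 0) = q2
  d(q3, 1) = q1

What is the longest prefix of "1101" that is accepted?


Run the DFA, marking each prefix where the state is accepting:
  "" -> q0 [accept]
  "1" -> q2 [reject]
  "11" -> q0 [accept]
  "110" -> q1 [reject]
  "1101" -> q3 [reject]

"11"


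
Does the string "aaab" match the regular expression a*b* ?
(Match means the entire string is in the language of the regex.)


|string| = 4; first = 'a'; last = 'b'

Yes, "aaab" matches a*b*


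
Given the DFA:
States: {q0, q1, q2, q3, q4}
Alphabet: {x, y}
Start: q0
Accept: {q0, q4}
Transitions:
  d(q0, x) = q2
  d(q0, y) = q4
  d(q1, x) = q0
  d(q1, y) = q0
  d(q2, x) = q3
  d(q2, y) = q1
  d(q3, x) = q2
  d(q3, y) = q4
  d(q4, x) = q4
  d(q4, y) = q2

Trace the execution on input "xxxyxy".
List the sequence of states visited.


Input: xxxyxy
d(q0, x) = q2
d(q2, x) = q3
d(q3, x) = q2
d(q2, y) = q1
d(q1, x) = q0
d(q0, y) = q4


q0 -> q2 -> q3 -> q2 -> q1 -> q0 -> q4


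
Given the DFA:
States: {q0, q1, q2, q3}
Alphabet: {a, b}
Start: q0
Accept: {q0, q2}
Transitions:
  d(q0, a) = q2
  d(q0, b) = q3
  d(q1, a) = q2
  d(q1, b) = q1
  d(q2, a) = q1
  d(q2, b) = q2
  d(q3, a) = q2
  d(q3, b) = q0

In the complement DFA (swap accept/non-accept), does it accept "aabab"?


Trace: q0 -> q2 -> q1 -> q1 -> q2 -> q2
Final: q2
Original accept: {q0, q2}
Complement: q2 is in original accept

No, complement rejects (original accepts)


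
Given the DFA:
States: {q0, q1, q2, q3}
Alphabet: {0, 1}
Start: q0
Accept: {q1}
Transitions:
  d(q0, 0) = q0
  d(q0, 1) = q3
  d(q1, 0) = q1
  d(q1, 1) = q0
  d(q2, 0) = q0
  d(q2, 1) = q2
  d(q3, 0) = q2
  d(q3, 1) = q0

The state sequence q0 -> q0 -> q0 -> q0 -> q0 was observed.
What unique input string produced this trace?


Trace back each transition to find the symbol:
  q0 --[0]--> q0
  q0 --[0]--> q0
  q0 --[0]--> q0
  q0 --[0]--> q0

"0000"


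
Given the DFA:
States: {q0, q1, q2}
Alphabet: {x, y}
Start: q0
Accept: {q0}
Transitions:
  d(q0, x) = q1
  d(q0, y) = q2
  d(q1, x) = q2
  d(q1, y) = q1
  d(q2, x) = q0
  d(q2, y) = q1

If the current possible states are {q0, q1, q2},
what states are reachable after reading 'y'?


Apply transition on 'y' from each current state:
  d(q0, y) = q2
  d(q1, y) = q1
  d(q2, y) = q1

{q1, q2}


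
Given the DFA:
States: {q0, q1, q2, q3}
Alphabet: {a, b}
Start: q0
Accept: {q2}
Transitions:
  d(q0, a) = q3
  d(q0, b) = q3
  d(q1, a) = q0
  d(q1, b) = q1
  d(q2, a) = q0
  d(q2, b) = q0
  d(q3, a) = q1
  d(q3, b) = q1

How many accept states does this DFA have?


Accept states listed: {q2}
Counting: q2(1)

1


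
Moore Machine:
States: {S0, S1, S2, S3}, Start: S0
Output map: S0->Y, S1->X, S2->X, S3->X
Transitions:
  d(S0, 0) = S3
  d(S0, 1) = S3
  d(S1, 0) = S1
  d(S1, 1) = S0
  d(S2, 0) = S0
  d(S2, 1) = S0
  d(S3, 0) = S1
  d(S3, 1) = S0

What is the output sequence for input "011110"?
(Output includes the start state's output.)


Start: S0 (output Y)
  --0--> S3 (output X)
  --1--> S0 (output Y)
  --1--> S3 (output X)
  --1--> S0 (output Y)
  --1--> S3 (output X)
  --0--> S1 (output X)

"YXYXYXX"


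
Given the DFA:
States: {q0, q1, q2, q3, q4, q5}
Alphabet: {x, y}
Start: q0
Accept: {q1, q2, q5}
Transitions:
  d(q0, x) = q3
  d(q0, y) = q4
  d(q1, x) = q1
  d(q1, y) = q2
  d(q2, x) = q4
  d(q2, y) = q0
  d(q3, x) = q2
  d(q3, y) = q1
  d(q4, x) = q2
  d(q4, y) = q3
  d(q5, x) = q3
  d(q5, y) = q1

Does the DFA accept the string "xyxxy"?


Trace: q0 -> q3 -> q1 -> q1 -> q1 -> q2
Final state: q2
Accept states: {q1, q2, q5}

Yes, accepted (final state q2 is an accept state)


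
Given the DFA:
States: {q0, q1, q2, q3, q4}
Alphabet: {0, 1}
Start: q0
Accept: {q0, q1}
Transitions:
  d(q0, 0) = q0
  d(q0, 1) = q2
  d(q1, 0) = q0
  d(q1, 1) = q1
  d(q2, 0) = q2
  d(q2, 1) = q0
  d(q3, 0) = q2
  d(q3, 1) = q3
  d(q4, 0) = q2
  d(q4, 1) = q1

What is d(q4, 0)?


Looking up transition d(q4, 0)

q2


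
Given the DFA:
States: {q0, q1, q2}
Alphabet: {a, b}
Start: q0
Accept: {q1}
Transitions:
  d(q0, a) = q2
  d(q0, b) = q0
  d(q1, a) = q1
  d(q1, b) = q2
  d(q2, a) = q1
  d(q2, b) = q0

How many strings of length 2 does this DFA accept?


Enumerating all length-2 strings:
  "aa" -> q1 [accept]
  "ab" -> q0 [reject]
  "ba" -> q2 [reject]
  "bb" -> q0 [reject]

1 out of 4


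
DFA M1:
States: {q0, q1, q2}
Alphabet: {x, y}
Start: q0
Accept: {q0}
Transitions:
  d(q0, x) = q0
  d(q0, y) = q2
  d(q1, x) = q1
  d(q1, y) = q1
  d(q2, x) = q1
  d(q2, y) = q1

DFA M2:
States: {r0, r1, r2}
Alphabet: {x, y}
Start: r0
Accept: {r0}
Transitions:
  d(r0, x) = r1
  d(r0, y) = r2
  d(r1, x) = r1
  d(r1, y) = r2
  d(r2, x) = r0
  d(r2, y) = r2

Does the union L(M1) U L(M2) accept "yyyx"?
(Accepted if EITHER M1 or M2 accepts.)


M1: final=q1 accepted=False
M2: final=r0 accepted=True

Yes, union accepts


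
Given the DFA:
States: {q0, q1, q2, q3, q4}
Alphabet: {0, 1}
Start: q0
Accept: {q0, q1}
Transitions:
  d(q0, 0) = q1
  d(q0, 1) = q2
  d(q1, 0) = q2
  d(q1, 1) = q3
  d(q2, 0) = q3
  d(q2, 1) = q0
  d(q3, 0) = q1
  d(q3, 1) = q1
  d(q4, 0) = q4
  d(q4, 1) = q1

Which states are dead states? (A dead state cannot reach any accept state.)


Forward reachability from each state:
  q0 -> reaches accept state q0 (live)
  q1 -> reaches accept state q0 (live)
  q2 -> reaches accept state q0 (live)
  q3 -> reaches accept state q0 (live)
  q4 -> reaches accept state q0 (live)

None (all states can reach an accept state)


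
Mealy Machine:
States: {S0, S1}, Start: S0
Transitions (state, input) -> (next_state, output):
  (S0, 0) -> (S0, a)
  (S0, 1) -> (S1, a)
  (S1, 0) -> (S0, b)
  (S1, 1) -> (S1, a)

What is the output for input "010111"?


Step-by-step:
  (S0, 0) -> (S0, a)
  (S0, 1) -> (S1, a)
  (S1, 0) -> (S0, b)
  (S0, 1) -> (S1, a)
  (S1, 1) -> (S1, a)
  (S1, 1) -> (S1, a)

"aabaaa"


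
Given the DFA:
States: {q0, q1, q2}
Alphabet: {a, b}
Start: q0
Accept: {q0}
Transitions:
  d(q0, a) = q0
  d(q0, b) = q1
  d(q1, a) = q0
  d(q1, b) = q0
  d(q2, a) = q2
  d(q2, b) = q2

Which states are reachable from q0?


BFS from q0:
  layer 0: {q0}
  layer 1: {q1}

{q0, q1}


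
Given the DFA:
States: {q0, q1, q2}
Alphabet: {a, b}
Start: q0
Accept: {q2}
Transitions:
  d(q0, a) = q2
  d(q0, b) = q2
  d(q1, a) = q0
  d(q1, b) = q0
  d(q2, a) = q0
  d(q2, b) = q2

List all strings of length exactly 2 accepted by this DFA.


All strings of length 2: 4 total
Accepted: 2

"ab", "bb"


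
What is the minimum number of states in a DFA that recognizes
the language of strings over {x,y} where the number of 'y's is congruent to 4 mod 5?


States track (count of 'y') mod 5.
Need 5 states: one per remainder 0..4; accept = remainder 4.

5


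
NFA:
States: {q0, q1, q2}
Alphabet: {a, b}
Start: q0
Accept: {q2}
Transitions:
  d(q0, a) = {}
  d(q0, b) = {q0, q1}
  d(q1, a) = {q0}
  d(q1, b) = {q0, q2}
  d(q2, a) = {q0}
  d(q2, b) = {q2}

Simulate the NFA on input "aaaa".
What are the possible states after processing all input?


Start: {q0}
  --a--> {}
  --a--> {}
  --a--> {}
  --a--> {}

{} (empty set, no valid transitions)


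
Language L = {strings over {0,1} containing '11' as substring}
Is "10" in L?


'11' does not occur

No, "10" is not in L


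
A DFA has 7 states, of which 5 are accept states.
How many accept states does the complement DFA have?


Complement swaps accept and non-accept states.
7 - 5 = 2

2


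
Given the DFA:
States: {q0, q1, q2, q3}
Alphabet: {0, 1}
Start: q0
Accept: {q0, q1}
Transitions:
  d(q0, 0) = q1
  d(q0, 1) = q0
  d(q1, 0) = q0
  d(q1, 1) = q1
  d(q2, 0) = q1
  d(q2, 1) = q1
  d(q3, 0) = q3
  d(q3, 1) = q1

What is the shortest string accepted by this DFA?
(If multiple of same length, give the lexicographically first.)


BFS by string length (lex-first path to each state shown):
  len 0: q0<-""
Found accept state at length 0.

"" (empty string)


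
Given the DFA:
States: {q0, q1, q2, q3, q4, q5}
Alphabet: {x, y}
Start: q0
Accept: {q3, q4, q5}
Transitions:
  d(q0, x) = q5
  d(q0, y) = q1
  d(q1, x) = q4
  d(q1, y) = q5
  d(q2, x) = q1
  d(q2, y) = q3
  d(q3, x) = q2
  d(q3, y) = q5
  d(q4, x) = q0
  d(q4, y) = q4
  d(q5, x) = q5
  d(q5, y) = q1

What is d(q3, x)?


Looking up transition d(q3, x)

q2


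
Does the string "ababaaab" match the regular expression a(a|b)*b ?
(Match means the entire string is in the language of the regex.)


|string| = 8; first = 'a'; last = 'b'

Yes, "ababaaab" matches a(a|b)*b


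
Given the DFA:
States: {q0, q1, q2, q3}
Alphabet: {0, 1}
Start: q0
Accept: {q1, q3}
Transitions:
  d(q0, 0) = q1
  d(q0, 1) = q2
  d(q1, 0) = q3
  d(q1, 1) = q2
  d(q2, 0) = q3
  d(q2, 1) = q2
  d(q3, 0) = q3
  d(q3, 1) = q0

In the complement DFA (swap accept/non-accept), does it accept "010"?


Trace: q0 -> q1 -> q2 -> q3
Final: q3
Original accept: {q1, q3}
Complement: q3 is in original accept

No, complement rejects (original accepts)


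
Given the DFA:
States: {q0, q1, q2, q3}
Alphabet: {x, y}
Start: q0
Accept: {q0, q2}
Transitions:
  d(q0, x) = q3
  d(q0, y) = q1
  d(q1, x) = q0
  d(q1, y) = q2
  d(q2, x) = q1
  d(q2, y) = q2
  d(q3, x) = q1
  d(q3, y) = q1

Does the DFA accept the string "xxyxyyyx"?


Trace: q0 -> q3 -> q1 -> q2 -> q1 -> q2 -> q2 -> q2 -> q1
Final state: q1
Accept states: {q0, q2}

No, rejected (final state q1 is not an accept state)


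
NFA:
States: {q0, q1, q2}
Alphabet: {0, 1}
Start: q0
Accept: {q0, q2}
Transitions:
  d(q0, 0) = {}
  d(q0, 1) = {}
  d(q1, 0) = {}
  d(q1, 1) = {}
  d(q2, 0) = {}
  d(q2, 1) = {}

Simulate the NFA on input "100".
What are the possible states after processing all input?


Start: {q0}
  --1--> {}
  --0--> {}
  --0--> {}

{} (empty set, no valid transitions)


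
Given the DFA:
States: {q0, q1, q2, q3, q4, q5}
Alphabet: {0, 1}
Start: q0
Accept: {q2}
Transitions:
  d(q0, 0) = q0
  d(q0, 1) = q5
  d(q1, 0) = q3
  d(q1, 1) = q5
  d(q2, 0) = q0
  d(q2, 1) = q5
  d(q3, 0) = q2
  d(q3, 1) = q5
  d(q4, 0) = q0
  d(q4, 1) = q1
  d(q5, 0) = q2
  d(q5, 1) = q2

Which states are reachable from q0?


BFS from q0:
  layer 0: {q0}
  layer 1: {q5}
  layer 2: {q2}

{q0, q2, q5}


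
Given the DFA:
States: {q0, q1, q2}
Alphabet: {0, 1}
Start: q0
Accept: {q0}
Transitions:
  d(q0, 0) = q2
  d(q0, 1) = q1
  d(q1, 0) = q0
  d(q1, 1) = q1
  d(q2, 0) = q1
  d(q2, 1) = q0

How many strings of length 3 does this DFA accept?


Enumerating all length-3 strings:
  "000" -> q0 [accept]
  "001" -> q1 [reject]
  "010" -> q2 [reject]
  "011" -> q1 [reject]
  "100" -> q2 [reject]
  "101" -> q1 [reject]
  "110" -> q0 [accept]
  "111" -> q1 [reject]

2 out of 8


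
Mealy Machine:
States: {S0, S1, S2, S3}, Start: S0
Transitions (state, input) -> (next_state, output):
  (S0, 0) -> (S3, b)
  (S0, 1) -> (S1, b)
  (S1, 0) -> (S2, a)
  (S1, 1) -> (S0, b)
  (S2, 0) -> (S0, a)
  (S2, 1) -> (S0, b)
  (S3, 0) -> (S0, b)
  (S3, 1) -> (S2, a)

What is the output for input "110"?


Step-by-step:
  (S0, 1) -> (S1, b)
  (S1, 1) -> (S0, b)
  (S0, 0) -> (S3, b)

"bbb"


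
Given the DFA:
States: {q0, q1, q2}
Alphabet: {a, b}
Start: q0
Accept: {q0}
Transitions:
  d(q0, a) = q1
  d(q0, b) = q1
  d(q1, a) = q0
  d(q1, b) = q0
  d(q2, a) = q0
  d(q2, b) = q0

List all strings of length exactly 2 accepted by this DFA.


All strings of length 2: 4 total
Accepted: 4

"aa", "ab", "ba", "bb"


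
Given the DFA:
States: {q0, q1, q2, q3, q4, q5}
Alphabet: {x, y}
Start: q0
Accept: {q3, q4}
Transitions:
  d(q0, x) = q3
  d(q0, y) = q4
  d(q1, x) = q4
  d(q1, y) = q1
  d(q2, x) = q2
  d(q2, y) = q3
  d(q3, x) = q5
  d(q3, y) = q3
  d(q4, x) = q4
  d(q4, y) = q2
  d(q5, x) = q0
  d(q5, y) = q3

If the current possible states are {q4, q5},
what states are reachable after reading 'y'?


Apply transition on 'y' from each current state:
  d(q4, y) = q2
  d(q5, y) = q3

{q2, q3}


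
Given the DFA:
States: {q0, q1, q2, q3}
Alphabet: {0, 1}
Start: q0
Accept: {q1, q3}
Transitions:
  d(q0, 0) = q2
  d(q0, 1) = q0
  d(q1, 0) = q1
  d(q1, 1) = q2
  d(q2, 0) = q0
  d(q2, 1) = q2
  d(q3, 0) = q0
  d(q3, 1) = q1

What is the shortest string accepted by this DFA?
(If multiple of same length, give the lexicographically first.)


BFS by string length (lex-first path to each state shown):
  len 0: q0<-""
  len 1: q0<-"1", q2<-"0"
  len 2: q0<-"00", q2<-"01"
  len 3: q0<-"001", q2<-"000"
  len 4: q0<-"0000", q2<-"0001"
  len 5: q0<-"00001", q2<-"00000"
  len 6: q0<-"000000", q2<-"000001"
  len 7: q0<-"0000001", q2<-"0000000"
  len 8: q0<-"00000000", q2<-"00000001"

No string accepted (empty language)


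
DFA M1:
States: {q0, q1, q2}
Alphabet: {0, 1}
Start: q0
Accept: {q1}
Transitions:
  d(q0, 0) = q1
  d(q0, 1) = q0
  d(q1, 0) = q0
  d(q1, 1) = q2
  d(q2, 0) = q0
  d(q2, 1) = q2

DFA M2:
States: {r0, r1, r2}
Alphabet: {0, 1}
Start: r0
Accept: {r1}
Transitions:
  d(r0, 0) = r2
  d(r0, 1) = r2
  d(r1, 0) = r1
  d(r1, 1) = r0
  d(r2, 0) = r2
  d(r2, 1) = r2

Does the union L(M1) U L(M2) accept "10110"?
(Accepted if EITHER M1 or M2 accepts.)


M1: final=q0 accepted=False
M2: final=r2 accepted=False

No, union rejects (neither accepts)


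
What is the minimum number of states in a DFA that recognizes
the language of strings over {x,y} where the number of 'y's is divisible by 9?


States track (count of 'y') mod 9.
Need 9 states: one per remainder 0..8; accept = remainder 0.

9


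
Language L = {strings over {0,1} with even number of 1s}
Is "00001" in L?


count('1') = 1; 1 mod 2 = 1

No, "00001" is not in L


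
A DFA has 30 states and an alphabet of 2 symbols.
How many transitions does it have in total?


Each state has exactly one transition per symbol.
30 * 2 = 60

60


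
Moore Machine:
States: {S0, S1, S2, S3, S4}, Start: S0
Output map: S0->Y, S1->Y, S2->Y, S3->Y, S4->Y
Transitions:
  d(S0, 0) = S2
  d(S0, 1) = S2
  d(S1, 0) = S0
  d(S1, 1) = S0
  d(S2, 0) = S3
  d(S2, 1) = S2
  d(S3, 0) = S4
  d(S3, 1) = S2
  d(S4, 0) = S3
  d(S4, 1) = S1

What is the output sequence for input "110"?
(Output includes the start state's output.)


Start: S0 (output Y)
  --1--> S2 (output Y)
  --1--> S2 (output Y)
  --0--> S3 (output Y)

"YYYY"


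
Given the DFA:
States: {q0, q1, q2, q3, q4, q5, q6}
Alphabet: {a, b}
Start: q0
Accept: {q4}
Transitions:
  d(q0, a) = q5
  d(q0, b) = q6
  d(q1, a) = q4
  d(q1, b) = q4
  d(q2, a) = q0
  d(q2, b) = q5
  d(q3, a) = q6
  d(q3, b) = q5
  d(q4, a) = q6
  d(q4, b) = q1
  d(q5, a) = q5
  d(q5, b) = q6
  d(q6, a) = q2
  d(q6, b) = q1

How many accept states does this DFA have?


Accept states listed: {q4}
Counting: q4(1)

1


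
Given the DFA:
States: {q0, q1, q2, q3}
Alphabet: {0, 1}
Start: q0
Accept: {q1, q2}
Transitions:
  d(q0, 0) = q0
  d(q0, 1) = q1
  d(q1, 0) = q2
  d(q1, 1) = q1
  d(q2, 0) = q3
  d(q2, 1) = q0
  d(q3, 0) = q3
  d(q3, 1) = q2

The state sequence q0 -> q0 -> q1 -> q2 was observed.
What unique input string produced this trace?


Trace back each transition to find the symbol:
  q0 --[0]--> q0
  q0 --[1]--> q1
  q1 --[0]--> q2

"010"


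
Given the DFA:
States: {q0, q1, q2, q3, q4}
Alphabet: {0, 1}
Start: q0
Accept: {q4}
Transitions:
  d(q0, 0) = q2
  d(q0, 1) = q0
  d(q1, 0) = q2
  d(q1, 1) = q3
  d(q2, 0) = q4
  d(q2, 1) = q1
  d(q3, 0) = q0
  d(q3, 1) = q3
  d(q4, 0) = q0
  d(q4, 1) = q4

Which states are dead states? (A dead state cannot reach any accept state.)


Forward reachability from each state:
  q0 -> reaches accept state q4 (live)
  q1 -> reaches accept state q4 (live)
  q2 -> reaches accept state q4 (live)
  q3 -> reaches accept state q4 (live)
  q4 -> reaches accept state q4 (live)

None (all states can reach an accept state)


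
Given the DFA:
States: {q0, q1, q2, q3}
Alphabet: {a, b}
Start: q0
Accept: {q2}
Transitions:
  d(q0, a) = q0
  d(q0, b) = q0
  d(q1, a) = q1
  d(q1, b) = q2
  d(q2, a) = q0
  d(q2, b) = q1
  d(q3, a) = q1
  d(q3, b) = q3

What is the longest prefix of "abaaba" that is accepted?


Run the DFA, marking each prefix where the state is accepting:
  "" -> q0 [reject]
  "a" -> q0 [reject]
  "ab" -> q0 [reject]
  "aba" -> q0 [reject]
  "abaa" -> q0 [reject]
  "abaab" -> q0 [reject]
  "abaaba" -> q0 [reject]

No prefix is accepted


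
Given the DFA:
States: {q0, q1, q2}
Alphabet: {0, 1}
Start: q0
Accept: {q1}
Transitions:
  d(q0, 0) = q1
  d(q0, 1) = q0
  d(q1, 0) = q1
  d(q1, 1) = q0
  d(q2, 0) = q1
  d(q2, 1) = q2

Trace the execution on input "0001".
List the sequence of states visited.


Input: 0001
d(q0, 0) = q1
d(q1, 0) = q1
d(q1, 0) = q1
d(q1, 1) = q0


q0 -> q1 -> q1 -> q1 -> q0


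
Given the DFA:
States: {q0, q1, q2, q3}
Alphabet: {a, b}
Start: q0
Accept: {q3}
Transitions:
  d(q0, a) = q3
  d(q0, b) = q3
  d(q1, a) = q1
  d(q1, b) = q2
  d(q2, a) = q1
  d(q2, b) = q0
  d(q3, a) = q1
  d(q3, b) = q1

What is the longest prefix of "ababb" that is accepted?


Run the DFA, marking each prefix where the state is accepting:
  "" -> q0 [reject]
  "a" -> q3 [accept]
  "ab" -> q1 [reject]
  "aba" -> q1 [reject]
  "abab" -> q2 [reject]
  "ababb" -> q0 [reject]

"a"


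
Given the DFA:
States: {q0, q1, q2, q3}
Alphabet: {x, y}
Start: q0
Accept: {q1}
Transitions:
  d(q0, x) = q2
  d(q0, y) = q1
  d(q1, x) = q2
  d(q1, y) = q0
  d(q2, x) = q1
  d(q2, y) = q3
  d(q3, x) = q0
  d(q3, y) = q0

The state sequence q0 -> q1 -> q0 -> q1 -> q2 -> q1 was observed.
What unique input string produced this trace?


Trace back each transition to find the symbol:
  q0 --[y]--> q1
  q1 --[y]--> q0
  q0 --[y]--> q1
  q1 --[x]--> q2
  q2 --[x]--> q1

"yyyxx"


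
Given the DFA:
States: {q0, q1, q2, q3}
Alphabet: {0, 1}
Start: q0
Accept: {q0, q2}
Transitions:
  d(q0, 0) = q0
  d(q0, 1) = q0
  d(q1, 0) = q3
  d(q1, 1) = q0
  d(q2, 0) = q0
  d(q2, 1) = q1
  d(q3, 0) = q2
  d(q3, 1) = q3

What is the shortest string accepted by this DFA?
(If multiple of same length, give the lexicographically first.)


BFS by string length (lex-first path to each state shown):
  len 0: q0<-""
Found accept state at length 0.

"" (empty string)


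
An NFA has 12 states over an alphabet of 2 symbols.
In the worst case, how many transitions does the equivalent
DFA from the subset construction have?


Subset construction: one DFA state per subset of NFA states = 2^12 = 4096 states.
Each DFA state has 2 outgoing transitions: 4096 * 2 = 8192

8192


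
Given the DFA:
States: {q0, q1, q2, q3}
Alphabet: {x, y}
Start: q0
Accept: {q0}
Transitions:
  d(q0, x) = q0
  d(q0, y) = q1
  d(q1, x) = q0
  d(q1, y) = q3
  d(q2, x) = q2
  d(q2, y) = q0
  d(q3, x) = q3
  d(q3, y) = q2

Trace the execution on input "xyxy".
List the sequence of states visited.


Input: xyxy
d(q0, x) = q0
d(q0, y) = q1
d(q1, x) = q0
d(q0, y) = q1


q0 -> q0 -> q1 -> q0 -> q1


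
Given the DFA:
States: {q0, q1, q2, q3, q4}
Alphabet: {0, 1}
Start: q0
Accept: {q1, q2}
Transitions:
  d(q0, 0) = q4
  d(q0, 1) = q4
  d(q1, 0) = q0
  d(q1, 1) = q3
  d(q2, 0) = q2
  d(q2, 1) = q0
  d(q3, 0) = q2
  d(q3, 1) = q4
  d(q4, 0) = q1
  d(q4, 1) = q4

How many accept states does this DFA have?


Accept states listed: {q1, q2}
Counting: q1(1) q2(2)

2


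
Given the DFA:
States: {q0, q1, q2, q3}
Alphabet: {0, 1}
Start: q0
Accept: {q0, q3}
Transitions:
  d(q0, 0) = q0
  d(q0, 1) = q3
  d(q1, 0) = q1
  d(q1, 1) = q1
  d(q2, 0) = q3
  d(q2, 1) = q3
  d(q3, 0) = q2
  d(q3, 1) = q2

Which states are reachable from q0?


BFS from q0:
  layer 0: {q0}
  layer 1: {q3}
  layer 2: {q2}

{q0, q2, q3}


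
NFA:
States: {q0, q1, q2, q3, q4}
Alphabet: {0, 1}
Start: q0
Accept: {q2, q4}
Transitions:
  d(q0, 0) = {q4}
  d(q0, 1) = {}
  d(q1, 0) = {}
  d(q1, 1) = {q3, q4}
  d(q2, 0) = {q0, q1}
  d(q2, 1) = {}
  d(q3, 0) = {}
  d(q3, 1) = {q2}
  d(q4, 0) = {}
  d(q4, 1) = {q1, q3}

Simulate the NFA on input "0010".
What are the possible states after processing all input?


Start: {q0}
  --0--> {q4}
  --0--> {}
  --1--> {}
  --0--> {}

{} (empty set, no valid transitions)


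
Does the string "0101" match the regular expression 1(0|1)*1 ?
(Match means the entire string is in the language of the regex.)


|string| = 4; first = '0'; last = '1'

No, "0101" does not match 1(0|1)*1


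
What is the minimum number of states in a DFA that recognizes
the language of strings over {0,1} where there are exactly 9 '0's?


States: count = 0, 1, ..., 9 (that's 10 states), plus a dead state for count > 9.
Total: 10 + 1 = 11. Accept = count-9 state.

11


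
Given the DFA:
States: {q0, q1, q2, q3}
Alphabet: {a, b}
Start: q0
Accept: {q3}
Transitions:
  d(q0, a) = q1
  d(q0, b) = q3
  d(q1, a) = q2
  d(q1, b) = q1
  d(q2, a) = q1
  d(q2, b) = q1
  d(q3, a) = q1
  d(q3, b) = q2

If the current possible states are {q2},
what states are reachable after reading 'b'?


Apply transition on 'b' from each current state:
  d(q2, b) = q1

{q1}


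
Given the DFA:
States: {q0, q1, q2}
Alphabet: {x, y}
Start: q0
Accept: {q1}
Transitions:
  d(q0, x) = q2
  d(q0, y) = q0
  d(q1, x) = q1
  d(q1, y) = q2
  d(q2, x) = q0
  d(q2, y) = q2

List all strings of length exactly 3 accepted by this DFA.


All strings of length 3: 8 total
Accepted: 0

None


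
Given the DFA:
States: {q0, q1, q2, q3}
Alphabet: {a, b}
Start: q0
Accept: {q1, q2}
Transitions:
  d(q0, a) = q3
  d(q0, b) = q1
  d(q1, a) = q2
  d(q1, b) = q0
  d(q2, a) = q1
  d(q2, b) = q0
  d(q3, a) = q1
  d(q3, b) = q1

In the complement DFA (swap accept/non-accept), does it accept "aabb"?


Trace: q0 -> q3 -> q1 -> q0 -> q1
Final: q1
Original accept: {q1, q2}
Complement: q1 is in original accept

No, complement rejects (original accepts)


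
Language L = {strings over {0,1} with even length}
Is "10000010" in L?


length = 8; 8 mod 2 = 0

Yes, "10000010" is in L


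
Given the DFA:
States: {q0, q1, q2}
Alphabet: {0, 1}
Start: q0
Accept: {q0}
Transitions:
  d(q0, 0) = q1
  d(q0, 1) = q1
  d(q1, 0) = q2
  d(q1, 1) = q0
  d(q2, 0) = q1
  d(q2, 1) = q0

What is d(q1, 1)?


Looking up transition d(q1, 1)

q0


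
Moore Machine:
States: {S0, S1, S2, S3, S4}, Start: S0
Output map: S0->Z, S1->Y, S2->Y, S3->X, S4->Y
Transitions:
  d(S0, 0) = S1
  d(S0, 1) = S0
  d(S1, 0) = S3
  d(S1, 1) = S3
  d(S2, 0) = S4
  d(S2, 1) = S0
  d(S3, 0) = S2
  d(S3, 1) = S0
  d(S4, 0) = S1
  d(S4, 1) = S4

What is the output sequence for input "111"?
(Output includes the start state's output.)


Start: S0 (output Z)
  --1--> S0 (output Z)
  --1--> S0 (output Z)
  --1--> S0 (output Z)

"ZZZZ"


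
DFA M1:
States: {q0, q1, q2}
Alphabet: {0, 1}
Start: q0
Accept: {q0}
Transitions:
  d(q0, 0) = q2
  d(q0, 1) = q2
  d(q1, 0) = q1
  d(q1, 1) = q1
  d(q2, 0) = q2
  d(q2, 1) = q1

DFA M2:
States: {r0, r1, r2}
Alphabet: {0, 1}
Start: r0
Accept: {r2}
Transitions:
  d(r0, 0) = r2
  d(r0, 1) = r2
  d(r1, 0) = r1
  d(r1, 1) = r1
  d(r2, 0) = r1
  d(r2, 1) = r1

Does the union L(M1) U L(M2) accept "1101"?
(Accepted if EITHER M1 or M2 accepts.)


M1: final=q1 accepted=False
M2: final=r1 accepted=False

No, union rejects (neither accepts)


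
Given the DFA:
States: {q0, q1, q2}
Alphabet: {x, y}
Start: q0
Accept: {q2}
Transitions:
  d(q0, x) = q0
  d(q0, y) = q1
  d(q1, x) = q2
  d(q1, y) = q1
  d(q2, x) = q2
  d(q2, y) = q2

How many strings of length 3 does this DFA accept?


Enumerating all length-3 strings:
  "xxx" -> q0 [reject]
  "xxy" -> q1 [reject]
  "xyx" -> q2 [accept]
  "xyy" -> q1 [reject]
  "yxx" -> q2 [accept]
  "yxy" -> q2 [accept]
  "yyx" -> q2 [accept]
  "yyy" -> q1 [reject]

4 out of 8


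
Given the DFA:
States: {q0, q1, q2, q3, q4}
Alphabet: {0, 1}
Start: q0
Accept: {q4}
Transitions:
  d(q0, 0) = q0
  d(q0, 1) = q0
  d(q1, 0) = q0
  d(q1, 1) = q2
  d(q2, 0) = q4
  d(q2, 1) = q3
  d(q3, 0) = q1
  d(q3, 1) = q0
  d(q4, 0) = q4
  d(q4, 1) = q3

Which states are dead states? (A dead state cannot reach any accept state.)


Forward reachability from each state:
  q0 -> reaches {q0}, no accept state (dead)
  q1 -> reaches accept state q4 (live)
  q2 -> reaches accept state q4 (live)
  q3 -> reaches accept state q4 (live)
  q4 -> reaches accept state q4 (live)

{q0}


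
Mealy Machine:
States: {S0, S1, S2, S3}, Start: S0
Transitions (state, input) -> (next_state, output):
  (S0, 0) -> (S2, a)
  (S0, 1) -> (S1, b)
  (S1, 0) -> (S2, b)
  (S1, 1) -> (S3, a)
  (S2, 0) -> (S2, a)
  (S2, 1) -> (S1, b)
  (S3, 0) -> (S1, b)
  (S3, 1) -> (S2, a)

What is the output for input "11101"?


Step-by-step:
  (S0, 1) -> (S1, b)
  (S1, 1) -> (S3, a)
  (S3, 1) -> (S2, a)
  (S2, 0) -> (S2, a)
  (S2, 1) -> (S1, b)

"baaab"


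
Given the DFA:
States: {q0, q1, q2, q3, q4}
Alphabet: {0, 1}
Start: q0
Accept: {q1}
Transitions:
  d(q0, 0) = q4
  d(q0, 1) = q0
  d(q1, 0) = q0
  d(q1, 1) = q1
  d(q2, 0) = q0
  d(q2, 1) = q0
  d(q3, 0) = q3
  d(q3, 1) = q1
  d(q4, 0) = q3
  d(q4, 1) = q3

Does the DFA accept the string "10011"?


Trace: q0 -> q0 -> q4 -> q3 -> q1 -> q1
Final state: q1
Accept states: {q1}

Yes, accepted (final state q1 is an accept state)


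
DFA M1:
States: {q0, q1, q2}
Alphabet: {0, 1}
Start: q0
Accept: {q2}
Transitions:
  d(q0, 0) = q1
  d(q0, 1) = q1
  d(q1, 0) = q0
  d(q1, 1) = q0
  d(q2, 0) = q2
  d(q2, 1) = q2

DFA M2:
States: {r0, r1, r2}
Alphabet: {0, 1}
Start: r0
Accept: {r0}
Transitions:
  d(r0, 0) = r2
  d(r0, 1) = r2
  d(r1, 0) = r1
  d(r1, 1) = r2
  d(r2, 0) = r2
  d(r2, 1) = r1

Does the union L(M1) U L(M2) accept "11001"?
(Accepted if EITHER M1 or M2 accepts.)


M1: final=q1 accepted=False
M2: final=r2 accepted=False

No, union rejects (neither accepts)


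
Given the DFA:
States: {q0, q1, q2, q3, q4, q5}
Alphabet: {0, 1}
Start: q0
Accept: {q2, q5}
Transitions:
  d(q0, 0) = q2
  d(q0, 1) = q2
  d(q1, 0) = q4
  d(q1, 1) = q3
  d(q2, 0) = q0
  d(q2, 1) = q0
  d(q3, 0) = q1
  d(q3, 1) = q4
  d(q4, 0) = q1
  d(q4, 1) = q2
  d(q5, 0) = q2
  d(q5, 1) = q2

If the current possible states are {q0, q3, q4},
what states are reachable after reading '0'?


Apply transition on '0' from each current state:
  d(q0, 0) = q2
  d(q3, 0) = q1
  d(q4, 0) = q1

{q1, q2}


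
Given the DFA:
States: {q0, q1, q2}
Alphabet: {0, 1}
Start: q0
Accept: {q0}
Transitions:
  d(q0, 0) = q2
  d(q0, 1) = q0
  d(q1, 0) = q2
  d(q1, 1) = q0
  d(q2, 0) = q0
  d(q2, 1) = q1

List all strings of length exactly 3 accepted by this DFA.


All strings of length 3: 8 total
Accepted: 4

"001", "011", "100", "111"


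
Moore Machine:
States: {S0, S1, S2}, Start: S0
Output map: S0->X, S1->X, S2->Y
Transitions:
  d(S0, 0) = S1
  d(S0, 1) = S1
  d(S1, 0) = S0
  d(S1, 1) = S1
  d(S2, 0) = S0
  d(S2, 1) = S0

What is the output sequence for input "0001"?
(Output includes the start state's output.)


Start: S0 (output X)
  --0--> S1 (output X)
  --0--> S0 (output X)
  --0--> S1 (output X)
  --1--> S1 (output X)

"XXXXX"


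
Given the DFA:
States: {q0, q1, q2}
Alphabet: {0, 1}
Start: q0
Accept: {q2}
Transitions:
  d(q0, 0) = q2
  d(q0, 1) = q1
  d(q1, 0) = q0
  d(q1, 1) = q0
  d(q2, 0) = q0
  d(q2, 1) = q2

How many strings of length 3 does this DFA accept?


Enumerating all length-3 strings:
  "000" -> q2 [accept]
  "001" -> q1 [reject]
  "010" -> q0 [reject]
  "011" -> q2 [accept]
  "100" -> q2 [accept]
  "101" -> q1 [reject]
  "110" -> q2 [accept]
  "111" -> q1 [reject]

4 out of 8


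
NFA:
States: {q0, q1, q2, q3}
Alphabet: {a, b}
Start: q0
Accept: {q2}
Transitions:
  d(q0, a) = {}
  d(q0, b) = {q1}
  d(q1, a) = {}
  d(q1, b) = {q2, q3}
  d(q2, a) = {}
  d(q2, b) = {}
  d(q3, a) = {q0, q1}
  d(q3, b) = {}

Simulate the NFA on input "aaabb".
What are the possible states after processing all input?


Start: {q0}
  --a--> {}
  --a--> {}
  --a--> {}
  --b--> {}
  --b--> {}

{} (empty set, no valid transitions)


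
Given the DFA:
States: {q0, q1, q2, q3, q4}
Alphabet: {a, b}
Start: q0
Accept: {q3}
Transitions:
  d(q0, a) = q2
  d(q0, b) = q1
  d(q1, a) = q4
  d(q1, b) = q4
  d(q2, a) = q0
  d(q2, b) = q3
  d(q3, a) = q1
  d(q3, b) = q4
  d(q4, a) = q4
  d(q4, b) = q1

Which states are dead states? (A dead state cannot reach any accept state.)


Forward reachability from each state:
  q0 -> reaches accept state q3 (live)
  q1 -> reaches {q1, q4}, no accept state (dead)
  q2 -> reaches accept state q3 (live)
  q3 -> reaches accept state q3 (live)
  q4 -> reaches {q1, q4}, no accept state (dead)

{q1, q4}


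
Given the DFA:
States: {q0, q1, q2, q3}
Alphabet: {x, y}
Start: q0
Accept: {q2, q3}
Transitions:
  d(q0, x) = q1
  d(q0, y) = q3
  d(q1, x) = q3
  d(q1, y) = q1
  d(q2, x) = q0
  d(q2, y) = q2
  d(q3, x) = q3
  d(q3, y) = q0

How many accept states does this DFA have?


Accept states listed: {q2, q3}
Counting: q2(1) q3(2)

2


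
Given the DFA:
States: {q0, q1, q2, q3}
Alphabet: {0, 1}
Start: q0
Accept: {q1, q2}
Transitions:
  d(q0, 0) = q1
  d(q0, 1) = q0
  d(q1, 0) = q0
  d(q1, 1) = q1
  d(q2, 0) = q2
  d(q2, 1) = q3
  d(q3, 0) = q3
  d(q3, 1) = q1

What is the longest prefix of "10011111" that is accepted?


Run the DFA, marking each prefix where the state is accepting:
  "" -> q0 [reject]
  "1" -> q0 [reject]
  "10" -> q1 [accept]
  "100" -> q0 [reject]
  "1001" -> q0 [reject]
  "10011" -> q0 [reject]
  "100111" -> q0 [reject]
  "1001111" -> q0 [reject]
  "10011111" -> q0 [reject]

"10"


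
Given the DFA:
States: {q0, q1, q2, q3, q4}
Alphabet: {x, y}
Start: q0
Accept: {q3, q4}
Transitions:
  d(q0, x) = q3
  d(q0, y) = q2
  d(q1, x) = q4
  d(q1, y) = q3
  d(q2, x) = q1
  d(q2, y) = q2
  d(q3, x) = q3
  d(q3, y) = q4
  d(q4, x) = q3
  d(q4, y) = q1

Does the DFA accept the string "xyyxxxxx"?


Trace: q0 -> q3 -> q4 -> q1 -> q4 -> q3 -> q3 -> q3 -> q3
Final state: q3
Accept states: {q3, q4}

Yes, accepted (final state q3 is an accept state)


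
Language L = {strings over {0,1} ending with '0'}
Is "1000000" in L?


last symbol = '0'

Yes, "1000000" is in L


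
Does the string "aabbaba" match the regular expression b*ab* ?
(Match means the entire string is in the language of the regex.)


|string| = 7; first = 'a'; last = 'a'

No, "aabbaba" does not match b*ab*


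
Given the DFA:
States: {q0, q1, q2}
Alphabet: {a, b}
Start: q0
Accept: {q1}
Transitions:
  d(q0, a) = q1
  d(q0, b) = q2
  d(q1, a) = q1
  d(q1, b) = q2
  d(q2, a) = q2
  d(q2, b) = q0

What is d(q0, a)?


Looking up transition d(q0, a)

q1


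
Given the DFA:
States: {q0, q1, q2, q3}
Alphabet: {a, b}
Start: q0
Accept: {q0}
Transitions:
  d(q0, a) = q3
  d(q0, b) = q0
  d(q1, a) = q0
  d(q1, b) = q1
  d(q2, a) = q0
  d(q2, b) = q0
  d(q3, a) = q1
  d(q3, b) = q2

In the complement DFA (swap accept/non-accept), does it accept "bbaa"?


Trace: q0 -> q0 -> q0 -> q3 -> q1
Final: q1
Original accept: {q0}
Complement: q1 is not in original accept

Yes, complement accepts (original rejects)


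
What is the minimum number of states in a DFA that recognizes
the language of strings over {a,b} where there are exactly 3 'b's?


States: count = 0, 1, ..., 3 (that's 4 states), plus a dead state for count > 3.
Total: 4 + 1 = 5. Accept = count-3 state.

5


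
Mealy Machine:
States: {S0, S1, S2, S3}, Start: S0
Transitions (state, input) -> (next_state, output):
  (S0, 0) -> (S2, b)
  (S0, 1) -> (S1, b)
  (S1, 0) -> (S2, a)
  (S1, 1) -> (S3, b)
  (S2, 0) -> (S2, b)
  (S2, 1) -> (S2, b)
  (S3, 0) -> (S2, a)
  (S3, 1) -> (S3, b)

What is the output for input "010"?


Step-by-step:
  (S0, 0) -> (S2, b)
  (S2, 1) -> (S2, b)
  (S2, 0) -> (S2, b)

"bbb"


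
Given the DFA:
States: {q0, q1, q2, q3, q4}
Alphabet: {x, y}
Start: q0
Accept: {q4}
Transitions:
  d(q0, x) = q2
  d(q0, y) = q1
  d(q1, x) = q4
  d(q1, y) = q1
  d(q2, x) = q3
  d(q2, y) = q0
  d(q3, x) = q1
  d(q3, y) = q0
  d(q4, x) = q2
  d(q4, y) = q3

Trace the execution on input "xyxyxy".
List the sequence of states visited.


Input: xyxyxy
d(q0, x) = q2
d(q2, y) = q0
d(q0, x) = q2
d(q2, y) = q0
d(q0, x) = q2
d(q2, y) = q0


q0 -> q2 -> q0 -> q2 -> q0 -> q2 -> q0


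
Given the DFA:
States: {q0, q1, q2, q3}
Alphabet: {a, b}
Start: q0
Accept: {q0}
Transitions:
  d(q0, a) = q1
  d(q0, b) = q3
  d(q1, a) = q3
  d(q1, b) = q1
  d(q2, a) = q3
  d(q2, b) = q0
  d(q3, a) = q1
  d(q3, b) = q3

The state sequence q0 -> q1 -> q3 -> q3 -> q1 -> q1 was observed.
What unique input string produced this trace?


Trace back each transition to find the symbol:
  q0 --[a]--> q1
  q1 --[a]--> q3
  q3 --[b]--> q3
  q3 --[a]--> q1
  q1 --[b]--> q1

"aabab"


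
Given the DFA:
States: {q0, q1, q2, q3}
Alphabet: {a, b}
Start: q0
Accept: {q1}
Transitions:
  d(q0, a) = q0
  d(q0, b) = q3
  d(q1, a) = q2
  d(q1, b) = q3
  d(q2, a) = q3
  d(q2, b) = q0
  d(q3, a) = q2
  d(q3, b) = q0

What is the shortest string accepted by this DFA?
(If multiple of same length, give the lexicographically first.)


BFS by string length (lex-first path to each state shown):
  len 0: q0<-""
  len 1: q0<-"a", q3<-"b"
  len 2: q0<-"aa", q2<-"ba", q3<-"ab"
  len 3: q0<-"aaa", q2<-"aba", q3<-"aab"
  len 4: q0<-"aaaa", q2<-"aaba", q3<-"aaab"
  len 5: q0<-"aaaaa", q2<-"aaaba", q3<-"aaaab"
  len 6: q0<-"aaaaaa", q2<-"aaaaba", q3<-"aaaaab"
  len 7: q0<-"aaaaaaa", q2<-"aaaaaba", q3<-"aaaaaab"
  len 8: q0<-"aaaaaaaa", q2<-"aaaaaaba", q3<-"aaaaaaab"

No string accepted (empty language)


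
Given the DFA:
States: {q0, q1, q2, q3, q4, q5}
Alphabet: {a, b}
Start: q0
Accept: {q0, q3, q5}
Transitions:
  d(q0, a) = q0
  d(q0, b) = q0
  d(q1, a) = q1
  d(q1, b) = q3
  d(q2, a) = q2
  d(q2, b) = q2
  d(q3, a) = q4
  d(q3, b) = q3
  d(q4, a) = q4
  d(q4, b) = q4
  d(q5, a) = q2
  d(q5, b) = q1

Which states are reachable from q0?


BFS from q0:
  layer 0: {q0}

{q0}


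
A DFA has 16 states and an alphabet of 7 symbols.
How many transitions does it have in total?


Each state has exactly one transition per symbol.
16 * 7 = 112

112


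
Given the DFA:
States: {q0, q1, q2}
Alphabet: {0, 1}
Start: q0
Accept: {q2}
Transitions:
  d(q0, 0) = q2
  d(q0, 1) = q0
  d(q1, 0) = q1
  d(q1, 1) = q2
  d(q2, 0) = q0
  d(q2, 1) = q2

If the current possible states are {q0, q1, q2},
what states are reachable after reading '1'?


Apply transition on '1' from each current state:
  d(q0, 1) = q0
  d(q1, 1) = q2
  d(q2, 1) = q2

{q0, q2}


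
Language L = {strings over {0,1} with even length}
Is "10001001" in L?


length = 8; 8 mod 2 = 0

Yes, "10001001" is in L


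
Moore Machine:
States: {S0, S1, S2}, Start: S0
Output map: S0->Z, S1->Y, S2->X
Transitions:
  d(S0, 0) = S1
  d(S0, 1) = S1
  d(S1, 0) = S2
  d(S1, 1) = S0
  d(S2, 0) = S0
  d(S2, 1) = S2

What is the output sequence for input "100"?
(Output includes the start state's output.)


Start: S0 (output Z)
  --1--> S1 (output Y)
  --0--> S2 (output X)
  --0--> S0 (output Z)

"ZYXZ"


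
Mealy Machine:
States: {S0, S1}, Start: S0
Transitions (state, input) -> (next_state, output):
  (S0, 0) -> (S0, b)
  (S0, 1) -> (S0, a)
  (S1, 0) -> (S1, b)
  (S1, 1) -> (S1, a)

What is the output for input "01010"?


Step-by-step:
  (S0, 0) -> (S0, b)
  (S0, 1) -> (S0, a)
  (S0, 0) -> (S0, b)
  (S0, 1) -> (S0, a)
  (S0, 0) -> (S0, b)

"babab"
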